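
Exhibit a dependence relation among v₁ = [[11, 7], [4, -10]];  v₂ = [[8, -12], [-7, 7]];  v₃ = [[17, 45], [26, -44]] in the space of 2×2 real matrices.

Take coordinates with respect to {E₁₁, E₁₂, E₂₁, E₂₂}.
Set up α₁v₁ + … + α₃v₃ = 0 and solve the homogeneous system.
A generator of the null space is (3, -2, -1).

3v₁ - 2v₂ - v₃ = 0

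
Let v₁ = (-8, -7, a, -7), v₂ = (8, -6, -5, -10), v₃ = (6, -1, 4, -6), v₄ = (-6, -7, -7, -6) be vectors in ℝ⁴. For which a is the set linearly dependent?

a = -25/6

The set is linearly dependent precisely when det[v₁; v₂; v₃; v₄] = 0.
Expanding, det = -240*a - 1000.
Setting this to zero gives a = -25/6.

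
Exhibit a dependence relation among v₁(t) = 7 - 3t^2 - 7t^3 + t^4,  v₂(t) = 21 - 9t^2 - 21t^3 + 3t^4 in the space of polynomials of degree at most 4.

Pass to coordinate vectors relative to the basis {1, t, …, t^4}.
Row-reduce the matrix with v₁, v₂ as columns; the null space gives the coefficients.
One solution (up to scaling) is (3, -1).

3v₁ - v₂ = 0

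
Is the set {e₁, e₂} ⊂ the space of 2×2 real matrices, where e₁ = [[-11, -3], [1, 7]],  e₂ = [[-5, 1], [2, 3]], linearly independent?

Write each element as a coordinate vector in ℝ⁴ using {E₁₁, E₁₂, E₂₁, E₂₂}.
Place the vectors as rows of a 2×4 matrix and reduce to echelon form.
The reduction yields 2 nonzero rows, so the rank is 2.
Since rank = 2 (the number of vectors), the set is linearly independent.

linearly independent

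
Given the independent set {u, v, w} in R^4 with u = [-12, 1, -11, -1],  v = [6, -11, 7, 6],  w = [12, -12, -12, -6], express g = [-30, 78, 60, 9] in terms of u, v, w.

Solve the system with u, v, w as columns and g as the right-hand side.
Back-substitution yields (c₁, c₂, c₃) = (-3, -3, -4).

g = -3u - 3v - 4w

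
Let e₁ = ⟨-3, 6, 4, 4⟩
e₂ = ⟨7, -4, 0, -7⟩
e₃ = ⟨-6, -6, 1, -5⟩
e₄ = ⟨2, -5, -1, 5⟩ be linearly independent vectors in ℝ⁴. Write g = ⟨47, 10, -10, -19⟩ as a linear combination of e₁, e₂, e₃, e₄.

Since e₁, e₂, e₃, e₄ are independent, the coefficients expressing g are uniquely determined by a linear system.
Row-reducing the augmented matrix gives the unique coefficients (c₁, …, c₄) = (-2, 3, -4, -2).

g = -2e₁ + 3e₂ - 4e₃ - 2e₄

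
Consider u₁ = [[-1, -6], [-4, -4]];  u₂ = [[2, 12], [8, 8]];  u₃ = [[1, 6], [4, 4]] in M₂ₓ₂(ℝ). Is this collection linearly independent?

Write each element as a coordinate vector in ℝ⁴ using {E₁₁, E₁₂, E₂₁, E₂₂}.
Place the vectors as rows of a 3×4 matrix and reduce to echelon form.
The reduction yields 1 nonzero row, so the rank is 1.
Since rank 1 < 3, the set is linearly dependent.

linearly dependent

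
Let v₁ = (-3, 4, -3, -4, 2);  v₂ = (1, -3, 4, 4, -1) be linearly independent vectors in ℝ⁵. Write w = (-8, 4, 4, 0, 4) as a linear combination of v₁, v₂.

Write w = α₁v₁ + α₂v₂ and equate components.
Row-reducing the augmented matrix gives the unique coefficients (α₁, α₂) = (4, 4).

w = 4v₁ + 4v₂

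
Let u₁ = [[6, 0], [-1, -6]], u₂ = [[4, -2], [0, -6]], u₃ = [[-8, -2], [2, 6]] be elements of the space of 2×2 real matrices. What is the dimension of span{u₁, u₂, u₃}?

Use coordinates relative to {E₁₁, E₁₂, E₂₁, E₂₂}.
Apply Gaussian elimination to the matrix whose rows are u₁, u₂, u₃.
Reduction leaves 2 leading entries, giving rank 2.

dim = 2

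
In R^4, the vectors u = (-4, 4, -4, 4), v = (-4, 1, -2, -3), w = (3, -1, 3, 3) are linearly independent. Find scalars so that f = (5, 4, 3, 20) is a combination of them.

Solve the system with u, v, w as columns and f as the right-hand side.
Back-substitution yields (c₁, c₂, c₃) = (2, -1, 3).

f = 2u - v + 3w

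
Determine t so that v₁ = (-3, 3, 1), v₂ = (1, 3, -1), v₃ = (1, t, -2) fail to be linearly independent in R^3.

t = 9

Place the vectors as rows of a 3×3 matrix; dependence ⇔ determinant zero.
Cofactor expansion gives det = 18 - 2*t.
Solving 18 - 2*t = 0 yields t = 9.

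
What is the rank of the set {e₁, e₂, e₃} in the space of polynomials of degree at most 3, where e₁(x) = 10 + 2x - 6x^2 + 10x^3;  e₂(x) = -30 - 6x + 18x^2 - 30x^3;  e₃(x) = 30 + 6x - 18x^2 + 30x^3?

rank 1

Pass to coordinate vectors with respect to the basis {1, x, …, x^3}.
Put the 4×3 matrix [e₁|e₂|e₃] into echelon form.
There is 1 pivot column, so rank = 1.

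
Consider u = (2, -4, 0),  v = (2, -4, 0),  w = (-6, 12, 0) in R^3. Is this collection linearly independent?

Row-reduce the matrix whose columns are u, v, w.
The reduction yields 1 nonzero row, so the rank is 1.
Since rank 1 < 3, the set is linearly dependent.
Indeed u - v = 0.

linearly dependent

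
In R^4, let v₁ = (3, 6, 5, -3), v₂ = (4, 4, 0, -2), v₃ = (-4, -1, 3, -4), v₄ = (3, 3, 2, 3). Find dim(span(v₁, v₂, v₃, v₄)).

Apply Gaussian elimination to the matrix whose rows are v₁, v₂, v₃, v₄.
Reduction leaves 3 leading entries, giving rank 3.

3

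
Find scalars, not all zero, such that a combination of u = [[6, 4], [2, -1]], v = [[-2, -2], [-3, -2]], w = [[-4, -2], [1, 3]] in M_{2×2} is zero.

u + v + w = 0

Write each element as a vector in ℝ⁴ using {E₁₁, E₁₂, E₂₁, E₂₂}.
Write the vectors as columns of a matrix and find a nonzero vector in its null space.
The free variable yields coefficients (1, 1, 1) (any nonzero multiple also works).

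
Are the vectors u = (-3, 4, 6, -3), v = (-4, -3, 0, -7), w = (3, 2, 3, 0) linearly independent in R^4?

linearly independent

Row-reduce the matrix whose columns are u, v, w.
The reduction yields 3 nonzero rows, so the rank is 3.
Since rank = 3 (the number of vectors), the set is linearly independent.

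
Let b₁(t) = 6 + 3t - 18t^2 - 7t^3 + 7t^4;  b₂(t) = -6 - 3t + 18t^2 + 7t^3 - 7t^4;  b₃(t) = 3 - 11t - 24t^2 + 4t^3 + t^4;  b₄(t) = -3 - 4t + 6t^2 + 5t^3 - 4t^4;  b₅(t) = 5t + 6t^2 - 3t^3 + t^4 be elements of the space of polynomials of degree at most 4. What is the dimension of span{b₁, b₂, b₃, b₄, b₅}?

Represent each element by its coordinate vector in ℝ⁵.
Put the 5×5 matrix [b₁|b₂|b₃|b₄|b₅] into echelon form.
There are 2 pivot columns, so rank = 2.

2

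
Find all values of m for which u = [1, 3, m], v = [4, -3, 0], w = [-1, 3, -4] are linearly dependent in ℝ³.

m = -20/3

The set is linearly dependent precisely when det[u; v; w] = 0.
Expanding, det = 9*m + 60.
Setting this to zero gives m = -20/3.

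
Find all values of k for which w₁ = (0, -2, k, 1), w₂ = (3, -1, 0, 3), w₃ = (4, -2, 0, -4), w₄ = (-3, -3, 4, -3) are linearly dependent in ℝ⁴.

k = 25/12

The set is linearly dependent precisely when det[w₁; w₂; w₃; w₄] = 0.
The determinant works out to 200 - 96*k.
Setting this to zero gives k = 25/12.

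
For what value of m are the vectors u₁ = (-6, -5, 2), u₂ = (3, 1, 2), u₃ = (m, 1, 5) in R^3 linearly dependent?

Dependence holds iff the 3×3 matrix [u₁ u₂ u₃] is singular.
The determinant works out to 63 - 12*m.
This vanishes exactly when m = 21/4.

m = 21/4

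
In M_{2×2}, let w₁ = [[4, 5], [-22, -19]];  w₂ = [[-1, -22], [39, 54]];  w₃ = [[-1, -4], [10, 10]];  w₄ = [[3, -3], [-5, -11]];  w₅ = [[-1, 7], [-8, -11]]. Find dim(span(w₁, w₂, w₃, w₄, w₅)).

3

Pass to coordinate vectors with respect to the basis {E₁₁, E₁₂, E₂₁, E₂₂}.
Put the 4×5 matrix [w₁|w₂|w₃|w₄|w₅] into echelon form.
Exactly 3 pivots survive; hence the rank is 3.
(With 5 elements in a 4-dimensional space the rank is at most 4.)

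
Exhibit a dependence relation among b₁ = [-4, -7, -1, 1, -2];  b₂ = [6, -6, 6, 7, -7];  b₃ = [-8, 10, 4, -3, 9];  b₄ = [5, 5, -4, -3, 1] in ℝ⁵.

Solve the homogeneous system with b₁, b₂, b₃, b₄ as columns by row-reducing the coefficient matrix.
A generator of the null space is (2, 1, 1, 2).

2b₁ + b₂ + b₃ + 2b₄ = 0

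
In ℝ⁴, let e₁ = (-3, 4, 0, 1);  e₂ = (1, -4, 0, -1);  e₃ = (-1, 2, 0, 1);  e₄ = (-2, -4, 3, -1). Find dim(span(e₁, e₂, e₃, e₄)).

dim = 4

Row-reduce the 4×4 matrix with these as rows.
Reduction leaves 4 leading entries, giving rank 4.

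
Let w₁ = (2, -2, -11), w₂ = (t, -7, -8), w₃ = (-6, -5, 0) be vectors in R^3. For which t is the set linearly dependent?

t = -26/5

The vectors are dependent exactly when the determinant of the matrix with rows w₁, w₂, w₃ vanishes.
The determinant works out to 55*t + 286.
Setting this to zero gives t = -26/5.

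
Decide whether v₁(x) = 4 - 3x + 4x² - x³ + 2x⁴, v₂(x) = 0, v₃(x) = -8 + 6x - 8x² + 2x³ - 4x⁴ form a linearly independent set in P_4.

Take coordinates with respect to the standard basis {1, x, …, x⁴}.
One of the vectors is the zero vector, so the set is linearly dependent.

linearly dependent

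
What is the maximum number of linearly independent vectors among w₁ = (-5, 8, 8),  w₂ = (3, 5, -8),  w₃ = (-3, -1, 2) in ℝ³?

3

Row-reduce the 3×3 matrix with these as rows.
The echelon form has 3 nonzero rows, so the rank is 3.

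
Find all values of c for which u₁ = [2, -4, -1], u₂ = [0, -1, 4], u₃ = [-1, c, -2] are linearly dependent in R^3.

c = 21/8

Dependence holds iff the 3×3 matrix [u₁ u₂ u₃] is singular.
The determinant works out to 21 - 8*c.
Solving 21 - 8*c = 0 yields c = 21/8.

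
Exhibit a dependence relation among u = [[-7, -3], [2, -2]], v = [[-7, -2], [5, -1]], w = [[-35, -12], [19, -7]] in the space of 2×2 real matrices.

2u + 3v - w = 0

Take coordinates with respect to {E₁₁, E₁₂, E₂₁, E₂₂}.
Set up α₁u + … + α₃w = 0 and solve the homogeneous system.
The free variable yields coefficients (2, 3, -1) (any nonzero multiple also works).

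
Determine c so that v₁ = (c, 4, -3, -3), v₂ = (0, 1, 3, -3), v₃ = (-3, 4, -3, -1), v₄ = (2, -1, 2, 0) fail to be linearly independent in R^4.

c = -6

Dependence holds iff the 4×4 matrix [v₁ v₂ v₃ v₄] is singular.
Expanding, det = -10*c - 60.
Setting this to zero gives c = -6.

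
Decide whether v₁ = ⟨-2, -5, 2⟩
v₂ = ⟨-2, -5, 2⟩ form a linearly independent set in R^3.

linearly dependent

Two of the vectors are equal, giving an immediate dependence.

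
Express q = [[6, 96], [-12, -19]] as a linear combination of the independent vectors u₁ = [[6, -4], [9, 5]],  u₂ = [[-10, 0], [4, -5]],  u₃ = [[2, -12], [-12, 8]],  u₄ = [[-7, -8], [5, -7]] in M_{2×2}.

Take coordinate vectors relative to {E₁₁, E₁₂, E₂₁, E₂₂}.
Solve the system with u₁, u₂, u₃, u₄ as columns and q as the right-hand side.
Back-substitution yields (α₁, …, α₄) = (-4, -1, -4, -4).

q = -4u₁ - u₂ - 4u₃ - 4u₄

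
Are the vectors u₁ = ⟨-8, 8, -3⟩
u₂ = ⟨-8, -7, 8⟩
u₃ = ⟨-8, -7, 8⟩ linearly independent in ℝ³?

Place the vectors as rows of a 3×3 matrix and reduce to echelon form.
The reduction yields 2 nonzero rows, so the rank is 2.
Since rank 2 < 3, the set is linearly dependent.
Indeed u₂ - u₃ = 0.

linearly dependent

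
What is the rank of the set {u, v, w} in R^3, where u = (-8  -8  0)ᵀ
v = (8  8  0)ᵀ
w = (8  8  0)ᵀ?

Row-reduce the 3×3 matrix with these as rows.
The echelon form has 1 nonzero row, so the rank is 1.

rank 1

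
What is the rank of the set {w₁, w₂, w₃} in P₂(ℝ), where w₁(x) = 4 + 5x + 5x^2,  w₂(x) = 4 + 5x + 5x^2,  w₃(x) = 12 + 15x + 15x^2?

Use coordinates relative to {1, x, x^2}.
Form the matrix with w₁, w₂, w₃ as columns and reduce.
Exactly 1 pivot survives; hence the rank is 1.

rank 1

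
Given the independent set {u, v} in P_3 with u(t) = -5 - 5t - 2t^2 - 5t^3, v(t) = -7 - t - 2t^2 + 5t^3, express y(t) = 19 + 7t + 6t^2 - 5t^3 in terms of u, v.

y = -u - 2v

Work in coordinates with respect to the standard basis {1, t, …, t^3}.
Solve the system with u, v as columns and y as the right-hand side.
The system has the unique solution (α₁, α₂) = (-1, -2).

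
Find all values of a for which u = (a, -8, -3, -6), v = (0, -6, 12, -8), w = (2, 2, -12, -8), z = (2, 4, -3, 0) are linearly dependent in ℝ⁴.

The vectors are dependent exactly when the determinant of the matrix with rows u, v, w, z vanishes.
Expanding, det = -576*a - 1944.
Solving -576*a - 1944 = 0 yields a = -27/8.

a = -27/8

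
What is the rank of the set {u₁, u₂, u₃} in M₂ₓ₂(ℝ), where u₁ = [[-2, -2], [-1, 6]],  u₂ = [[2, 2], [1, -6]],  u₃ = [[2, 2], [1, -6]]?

Pass to coordinate vectors with respect to the basis {E₁₁, E₁₂, E₂₁, E₂₂}.
Form the matrix with u₁, u₂, u₃ as columns and reduce.
The echelon form has 1 nonzero row, so the rank is 1.

rank 1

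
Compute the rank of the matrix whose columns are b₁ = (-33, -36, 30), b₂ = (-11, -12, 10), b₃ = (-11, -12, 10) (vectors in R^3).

Apply Gaussian elimination to the matrix whose rows are b₁, b₂, b₃.
Reduction leaves 1 leading entry, giving rank 1.

1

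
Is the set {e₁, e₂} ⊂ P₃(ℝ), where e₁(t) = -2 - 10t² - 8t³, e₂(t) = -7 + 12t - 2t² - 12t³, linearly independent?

linearly independent

Write each element as a coordinate vector in ℝ⁴ using {1, t, …, t³}.
Place the vectors as rows of a 2×4 matrix and reduce to echelon form.
The reduction yields 2 nonzero rows, so the rank is 2.
Since rank = 2 (the number of vectors), the set is linearly independent.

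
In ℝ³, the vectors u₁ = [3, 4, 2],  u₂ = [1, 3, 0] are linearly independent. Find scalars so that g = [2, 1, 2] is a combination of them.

g = u₁ - u₂

Write g = α₁u₁ + α₂u₂ and equate components.
The system has the unique solution (α₁, α₂) = (1, -1).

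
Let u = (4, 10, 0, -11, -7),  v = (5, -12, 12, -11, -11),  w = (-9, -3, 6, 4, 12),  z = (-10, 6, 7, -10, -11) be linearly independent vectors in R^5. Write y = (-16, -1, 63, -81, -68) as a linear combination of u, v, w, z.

Since u, v, w, z are independent, the coefficients expressing y are uniquely determined by a linear system.
Row-reducing the augmented matrix gives the unique coefficients (a₁, …, a₄) = (2, 3, 1, 3).

y = 2u + 3v + w + 3z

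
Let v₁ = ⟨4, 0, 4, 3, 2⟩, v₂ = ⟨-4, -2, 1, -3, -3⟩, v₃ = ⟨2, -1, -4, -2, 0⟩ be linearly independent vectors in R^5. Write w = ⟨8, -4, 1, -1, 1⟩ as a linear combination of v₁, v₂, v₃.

w = 2v₁ + v₂ + 2v₃

Write w = c₁v₁ + … + c₃v₃ and equate components.
Back-substitution yields (c₁, c₂, c₃) = (2, 1, 2).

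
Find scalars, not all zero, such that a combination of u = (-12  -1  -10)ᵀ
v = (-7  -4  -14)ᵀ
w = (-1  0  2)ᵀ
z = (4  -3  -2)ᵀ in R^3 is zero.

Solve the homogeneous system with u, v, w, z as columns by row-reducing the coefficient matrix.
One solution (up to scaling) is (1, -1, -1, 1).

u - v - w + z = 0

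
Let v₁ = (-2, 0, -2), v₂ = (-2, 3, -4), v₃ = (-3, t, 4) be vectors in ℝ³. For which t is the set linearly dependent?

t = -21/2

The vectors are dependent exactly when the determinant of the matrix with rows v₁, v₂, v₃ vanishes.
Cofactor expansion gives det = -4*t - 42.
Setting this to zero gives t = -21/2.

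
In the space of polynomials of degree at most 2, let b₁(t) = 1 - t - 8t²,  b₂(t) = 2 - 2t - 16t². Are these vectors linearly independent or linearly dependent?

Write each element as a coordinate vector in ℝ³ using {1, t, t²}.
Row-reduce the matrix whose columns are b₁, b₂.
The reduction yields 1 nonzero row, so the rank is 1.
Since rank 1 < 2, the set is linearly dependent.

linearly dependent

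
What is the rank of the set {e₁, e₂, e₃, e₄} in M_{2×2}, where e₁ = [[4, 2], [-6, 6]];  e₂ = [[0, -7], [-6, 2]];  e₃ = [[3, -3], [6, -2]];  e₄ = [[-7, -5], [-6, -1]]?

Represent each element by its coordinate vector in ℝ⁴.
Row-reduce the 4×4 matrix with these as rows.
Reduction leaves 4 leading entries, giving rank 4.

rank 4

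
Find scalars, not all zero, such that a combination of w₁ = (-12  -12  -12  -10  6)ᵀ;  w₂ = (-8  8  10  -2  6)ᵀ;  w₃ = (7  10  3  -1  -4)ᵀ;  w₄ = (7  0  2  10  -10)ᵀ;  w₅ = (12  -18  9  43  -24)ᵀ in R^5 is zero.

w₁ + 3w₃ - 3w₄ + w₅ = 0

Set up α₁w₁ + … + α₅w₅ = 0 and solve the homogeneous system.
A generator of the null space is (1, 0, 3, -3, 1).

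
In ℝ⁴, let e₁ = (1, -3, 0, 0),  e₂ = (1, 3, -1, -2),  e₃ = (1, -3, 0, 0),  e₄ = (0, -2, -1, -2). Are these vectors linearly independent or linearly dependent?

linearly dependent

Two of the vectors are equal, giving an immediate dependence.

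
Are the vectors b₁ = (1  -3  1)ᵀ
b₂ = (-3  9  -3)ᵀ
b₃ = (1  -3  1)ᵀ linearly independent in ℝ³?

Form the 3×3 matrix with these as columns; its determinant is 0.
A zero determinant means the columns are linearly dependent.

linearly dependent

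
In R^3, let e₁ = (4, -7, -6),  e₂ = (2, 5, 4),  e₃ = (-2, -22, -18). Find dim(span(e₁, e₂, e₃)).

Form the matrix with e₁, e₂, e₃ as columns and reduce.
Exactly 2 pivots survive; hence the rank is 2.

dim = 2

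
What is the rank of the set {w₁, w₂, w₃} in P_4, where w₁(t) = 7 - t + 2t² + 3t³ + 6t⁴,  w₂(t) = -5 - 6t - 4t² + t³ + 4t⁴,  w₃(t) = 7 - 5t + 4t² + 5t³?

3

Represent each element by its coordinate vector in ℝ⁵.
Apply Gaussian elimination to the matrix whose rows are w₁, w₂, w₃.
There are 3 pivot columns, so rank = 3.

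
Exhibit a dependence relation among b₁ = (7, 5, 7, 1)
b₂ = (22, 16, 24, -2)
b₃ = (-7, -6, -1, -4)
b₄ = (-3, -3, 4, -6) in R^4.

2b₁ - b₂ - 2b₃ + 2b₄ = 0

Row-reduce the matrix with b₁, b₂, b₃, b₄ as columns; the null space gives the coefficients.
One solution (up to scaling) is (2, -1, -2, 2).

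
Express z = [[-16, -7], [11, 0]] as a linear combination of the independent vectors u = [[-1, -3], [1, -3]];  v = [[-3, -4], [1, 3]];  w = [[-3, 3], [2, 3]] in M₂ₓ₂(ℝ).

z = 4u + v + 3w

Work in coordinates with respect to the standard basis {E₁₁, E₁₂, E₂₁, E₂₂}.
Write z = α₁u + … + α₃w and equate components.
The system has the unique solution (α₁, α₂, α₃) = (4, 1, 3).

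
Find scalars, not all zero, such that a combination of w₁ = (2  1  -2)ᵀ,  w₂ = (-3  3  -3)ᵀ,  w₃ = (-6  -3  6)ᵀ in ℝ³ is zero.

Solve the homogeneous system with w₁, w₂, w₃ as columns by row-reducing the coefficient matrix.
One solution (up to scaling) is (3, 0, 1).

3w₁ + w₃ = 0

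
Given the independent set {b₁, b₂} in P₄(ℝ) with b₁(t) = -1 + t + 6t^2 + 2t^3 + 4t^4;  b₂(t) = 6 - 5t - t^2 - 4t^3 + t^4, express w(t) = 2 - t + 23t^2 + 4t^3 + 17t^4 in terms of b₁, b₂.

w = 4b₁ + b₂

Work in coordinates with respect to the standard basis {1, t, …, t^4}.
Solve the system with b₁, b₂ as columns and w as the right-hand side.
The system has the unique solution (a₁, a₂) = (4, 1).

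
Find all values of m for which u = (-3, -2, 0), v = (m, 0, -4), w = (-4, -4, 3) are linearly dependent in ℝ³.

The set is linearly dependent precisely when det[u; v; w] = 0.
The determinant works out to 6*m + 16.
Solving 6*m + 16 = 0 yields m = -8/3.

m = -8/3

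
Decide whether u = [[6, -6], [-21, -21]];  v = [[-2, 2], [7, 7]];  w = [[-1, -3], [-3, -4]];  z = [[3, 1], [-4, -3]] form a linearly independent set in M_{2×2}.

linearly dependent

Write each element as a coordinate vector in ℝ⁴ using {E₁₁, E₁₂, E₂₁, E₂₂}.
The matrix [u|v|w|z] has determinant 0.
A zero determinant means the columns are linearly dependent.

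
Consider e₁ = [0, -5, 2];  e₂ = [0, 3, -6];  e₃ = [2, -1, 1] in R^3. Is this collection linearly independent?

The matrix [e₁|e₂|e₃] has determinant 48.
A nonzero determinant means the columns are linearly independent.

linearly independent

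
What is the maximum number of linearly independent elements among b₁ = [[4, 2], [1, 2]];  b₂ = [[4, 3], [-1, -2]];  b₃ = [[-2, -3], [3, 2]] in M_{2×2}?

3

Pass to coordinate vectors with respect to the basis {E₁₁, E₁₂, E₂₁, E₂₂}.
Apply Gaussian elimination to the matrix whose rows are b₁, b₂, b₃.
There are 3 pivot columns, so rank = 3.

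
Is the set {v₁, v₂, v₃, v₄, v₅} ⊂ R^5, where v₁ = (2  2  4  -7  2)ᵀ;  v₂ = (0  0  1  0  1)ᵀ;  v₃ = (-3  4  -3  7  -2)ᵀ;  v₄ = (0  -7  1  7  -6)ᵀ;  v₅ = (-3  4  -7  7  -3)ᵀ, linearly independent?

Row-reduce the matrix whose columns are v₁, v₂, v₃, v₄, v₅.
The reduction yields 5 nonzero rows, so the rank is 5.
Since rank = 5 (the number of vectors), the set is linearly independent.

linearly independent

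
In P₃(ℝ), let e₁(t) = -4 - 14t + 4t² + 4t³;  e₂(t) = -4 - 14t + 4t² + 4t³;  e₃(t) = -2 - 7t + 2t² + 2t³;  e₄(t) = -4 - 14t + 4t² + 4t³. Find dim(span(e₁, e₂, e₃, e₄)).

Use coordinates relative to {1, t, …, t³}.
Apply Gaussian elimination to the matrix whose rows are e₁, e₂, e₃, e₄.
Exactly 1 pivot survives; hence the rank is 1.

dim = 1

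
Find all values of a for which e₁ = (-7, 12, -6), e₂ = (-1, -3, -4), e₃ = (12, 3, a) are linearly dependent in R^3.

a = 26

Dependence holds iff the 3×3 matrix [e₁ e₂ e₃] is singular.
The determinant works out to 33*a - 858.
This vanishes exactly when a = 26.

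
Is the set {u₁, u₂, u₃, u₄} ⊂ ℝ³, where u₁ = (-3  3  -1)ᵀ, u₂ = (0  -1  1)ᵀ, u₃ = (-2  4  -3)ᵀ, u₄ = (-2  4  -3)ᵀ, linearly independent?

There are 4 vectors in a 3-dimensional space, so they cannot be linearly independent.

linearly dependent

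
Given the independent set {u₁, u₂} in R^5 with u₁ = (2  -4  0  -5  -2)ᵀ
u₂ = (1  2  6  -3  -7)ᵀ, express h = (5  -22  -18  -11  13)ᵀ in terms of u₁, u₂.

h = 4u₁ - 3u₂

Solve the system with u₁, u₂ as columns and h as the right-hand side.
The system has the unique solution (α₁, α₂) = (4, -3).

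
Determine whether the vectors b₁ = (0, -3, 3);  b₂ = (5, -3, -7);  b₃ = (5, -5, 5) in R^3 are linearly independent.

linearly independent

Form the 3×3 matrix with these as columns; its determinant is 150.
A nonzero determinant means the columns are linearly independent.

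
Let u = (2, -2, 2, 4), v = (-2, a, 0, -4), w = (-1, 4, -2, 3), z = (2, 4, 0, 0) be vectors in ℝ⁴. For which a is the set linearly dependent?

Dependence holds iff the 4×4 matrix [u v w z] is singular.
Expanding, det = 28*a + 112.
Setting this to zero gives a = -4.

a = -4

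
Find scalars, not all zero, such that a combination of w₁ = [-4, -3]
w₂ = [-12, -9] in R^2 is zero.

3w₁ - w₂ = 0

Row-reduce the matrix with w₁, w₂ as columns; the null space gives the coefficients.
The free variable yields coefficients (3, -1) (any nonzero multiple also works).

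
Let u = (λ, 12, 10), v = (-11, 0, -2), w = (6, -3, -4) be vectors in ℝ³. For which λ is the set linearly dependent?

λ = -57

The set is linearly dependent precisely when det[u; v; w] = 0.
Cofactor expansion gives det = -6*λ - 342.
This vanishes exactly when λ = -57.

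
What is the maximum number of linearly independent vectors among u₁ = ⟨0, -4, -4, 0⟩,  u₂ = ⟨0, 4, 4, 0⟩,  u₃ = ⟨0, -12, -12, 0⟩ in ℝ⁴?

Apply Gaussian elimination to the matrix whose rows are u₁, u₂, u₃.
Exactly 1 pivot survives; hence the rank is 1.

1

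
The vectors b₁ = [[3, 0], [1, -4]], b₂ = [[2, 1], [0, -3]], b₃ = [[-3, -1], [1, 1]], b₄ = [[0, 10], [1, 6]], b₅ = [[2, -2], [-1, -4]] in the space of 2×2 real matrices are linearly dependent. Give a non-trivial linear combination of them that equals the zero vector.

b₁ - 3b₂ + b₃ + b₄ + 3b₅ = 0

Take coordinates with respect to {E₁₁, E₁₂, E₂₁, E₂₂}.
Row-reduce the matrix with b₁, b₂, b₃, b₄, b₅ as columns; the null space gives the coefficients.
The free variable yields coefficients (1, -3, 1, 1, 3) (any nonzero multiple also works).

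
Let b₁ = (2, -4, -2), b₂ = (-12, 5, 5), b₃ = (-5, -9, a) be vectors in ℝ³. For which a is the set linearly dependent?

a = -2

Dependence holds iff the 3×3 matrix [b₁ b₂ b₃] is singular.
Cofactor expansion gives det = -38*a - 76.
This vanishes exactly when a = -2.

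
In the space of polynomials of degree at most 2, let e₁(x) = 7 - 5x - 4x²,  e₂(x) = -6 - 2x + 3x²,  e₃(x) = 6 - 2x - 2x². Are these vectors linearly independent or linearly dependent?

linearly independent

Take coordinates with respect to the standard basis {1, x, x²}.
Form the 3×3 matrix with these as columns; its determinant is -56.
A nonzero determinant means the columns are linearly independent.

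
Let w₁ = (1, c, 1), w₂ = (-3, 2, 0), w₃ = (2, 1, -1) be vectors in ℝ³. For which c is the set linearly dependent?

The vectors are dependent exactly when the determinant of the matrix with rows w₁, w₂, w₃ vanishes.
Expanding, det = -3*c - 9.
This vanishes exactly when c = -3.

c = -3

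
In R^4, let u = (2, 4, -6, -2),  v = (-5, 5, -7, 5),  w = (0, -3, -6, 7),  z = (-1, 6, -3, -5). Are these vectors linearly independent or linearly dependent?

linearly independent

Place the vectors as rows of a 4×4 matrix and reduce to echelon form.
The reduction yields 4 nonzero rows, so the rank is 4.
Since rank = 4 (the number of vectors), the set is linearly independent.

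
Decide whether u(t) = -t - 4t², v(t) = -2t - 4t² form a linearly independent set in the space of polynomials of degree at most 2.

Take coordinates with respect to the standard basis {1, t, t²}.
Place the vectors as rows of a 2×3 matrix and reduce to echelon form.
The reduction yields 2 nonzero rows, so the rank is 2.
Since rank = 2 (the number of vectors), the set is linearly independent.

linearly independent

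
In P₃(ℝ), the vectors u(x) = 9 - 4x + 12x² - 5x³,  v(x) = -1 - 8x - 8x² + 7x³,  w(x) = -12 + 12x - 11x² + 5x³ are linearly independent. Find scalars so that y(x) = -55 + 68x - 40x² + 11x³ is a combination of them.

Identify each element with its coordinate vector in ℝ⁴ via {1, x, …, x³}.
Set up the augmented matrix [u | v | w | y] and row-reduce.
Row-reducing the augmented matrix gives the unique coefficients (a₁, a₂, a₃) = (-1, -2, 4).

y = -u - 2v + 4w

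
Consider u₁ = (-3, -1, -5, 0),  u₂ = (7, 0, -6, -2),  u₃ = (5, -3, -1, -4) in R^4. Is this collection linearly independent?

Row-reduce the matrix whose columns are u₁, u₂, u₃.
The reduction yields 3 nonzero rows, so the rank is 3.
Since rank = 3 (the number of vectors), the set is linearly independent.

linearly independent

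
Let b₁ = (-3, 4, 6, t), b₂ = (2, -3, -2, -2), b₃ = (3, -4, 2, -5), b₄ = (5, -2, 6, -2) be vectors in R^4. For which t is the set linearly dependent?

Dependence holds iff the 4×4 matrix [b₁ b₂ b₃ b₄] is singular.
Expanding, det = 44*t - 20.
Setting this to zero gives t = 5/11.

t = 5/11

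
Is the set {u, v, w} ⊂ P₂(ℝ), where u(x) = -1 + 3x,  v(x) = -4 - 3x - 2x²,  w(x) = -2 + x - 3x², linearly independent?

Take coordinates with respect to the standard basis {1, x, x²}.
Form the 3×3 matrix with these as columns; its determinant is -35.
A nonzero determinant means the columns are linearly independent.

linearly independent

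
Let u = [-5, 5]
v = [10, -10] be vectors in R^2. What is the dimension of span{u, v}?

Row-reduce the 2×2 matrix with these as rows.
Exactly 1 pivot survives; hence the rank is 1.

dim = 1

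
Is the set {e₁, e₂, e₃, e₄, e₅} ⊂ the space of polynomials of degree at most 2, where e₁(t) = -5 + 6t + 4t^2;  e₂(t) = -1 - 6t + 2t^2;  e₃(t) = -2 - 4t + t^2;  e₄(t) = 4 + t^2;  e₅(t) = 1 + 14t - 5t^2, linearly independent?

Take coordinates with respect to the standard basis {1, t, t^2}.
There are 5 vectors in a 3-dimensional space, so they cannot be linearly independent.

linearly dependent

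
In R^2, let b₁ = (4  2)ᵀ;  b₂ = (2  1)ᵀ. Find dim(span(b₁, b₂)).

Put the 2×2 matrix [b₁|b₂] into echelon form.
Reduction leaves 1 leading entry, giving rank 1.

1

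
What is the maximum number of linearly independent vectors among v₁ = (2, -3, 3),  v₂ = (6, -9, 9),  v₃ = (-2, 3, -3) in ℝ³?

Form the matrix with v₁, v₂, v₃ as columns and reduce.
There is 1 pivot column, so rank = 1.

1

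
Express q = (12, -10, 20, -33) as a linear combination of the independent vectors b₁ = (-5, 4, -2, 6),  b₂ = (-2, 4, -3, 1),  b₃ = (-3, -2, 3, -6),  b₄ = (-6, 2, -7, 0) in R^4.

Since b₁, b₂, b₃, b₄ are independent, the coefficients expressing q are uniquely determined by a linear system.
Back-substitution yields (a₁, …, a₄) = (-3, 3, 3, -2).

q = -3b₁ + 3b₂ + 3b₃ - 2b₄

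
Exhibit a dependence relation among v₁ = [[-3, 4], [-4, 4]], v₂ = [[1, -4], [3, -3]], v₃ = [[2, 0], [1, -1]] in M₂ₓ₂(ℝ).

v₁ + v₂ + v₃ = 0

Pass to coordinate vectors relative to the basis {E₁₁, E₁₂, E₂₁, E₂₂}.
Row-reduce the matrix with v₁, v₂, v₃ as columns; the null space gives the coefficients.
One solution (up to scaling) is (1, 1, 1).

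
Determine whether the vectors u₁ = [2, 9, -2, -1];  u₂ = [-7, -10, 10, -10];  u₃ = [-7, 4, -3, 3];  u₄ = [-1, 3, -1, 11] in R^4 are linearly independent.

linearly independent

Place the vectors as rows of a 4×4 matrix and reduce to echelon form.
The reduction yields 4 nonzero rows, so the rank is 4.
Since rank = 4 (the number of vectors), the set is linearly independent.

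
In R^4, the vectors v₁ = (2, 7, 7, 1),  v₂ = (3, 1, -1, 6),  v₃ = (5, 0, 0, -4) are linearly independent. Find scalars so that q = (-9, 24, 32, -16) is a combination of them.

Solve the system with v₁, v₂, v₃ as columns and q as the right-hand side.
Row-reducing the augmented matrix gives the unique coefficients (α₁, α₂, α₃) = (4, -4, -1).

q = 4v₁ - 4v₂ - v₃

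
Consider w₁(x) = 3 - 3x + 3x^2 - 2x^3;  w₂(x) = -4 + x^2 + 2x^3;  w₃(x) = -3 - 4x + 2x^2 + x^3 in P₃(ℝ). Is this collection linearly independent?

Write each element as a coordinate vector in ℝ⁴ using {1, x, …, x^3}.
Place the vectors as rows of a 3×4 matrix and reduce to echelon form.
The reduction yields 3 nonzero rows, so the rank is 3.
Since rank = 3 (the number of vectors), the set is linearly independent.

linearly independent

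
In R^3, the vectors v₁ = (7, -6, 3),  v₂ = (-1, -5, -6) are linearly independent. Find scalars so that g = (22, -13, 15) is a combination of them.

Write g = a₁v₁ + a₂v₂ and equate components.
Back-substitution yields (a₁, a₂) = (3, -1).

g = 3v₁ - v₂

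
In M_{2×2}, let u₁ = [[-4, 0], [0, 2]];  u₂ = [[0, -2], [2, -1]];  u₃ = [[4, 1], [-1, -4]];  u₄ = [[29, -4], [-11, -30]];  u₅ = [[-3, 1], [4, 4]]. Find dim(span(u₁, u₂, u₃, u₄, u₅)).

dim = 4

Pass to coordinate vectors with respect to the basis {E₁₁, E₁₂, E₂₁, E₂₂}.
Form the matrix with u₁, u₂, u₃, u₄, u₅ as columns and reduce.
There are 4 pivot columns, so rank = 4.
(With 5 elements in a 4-dimensional space the rank is at most 4.)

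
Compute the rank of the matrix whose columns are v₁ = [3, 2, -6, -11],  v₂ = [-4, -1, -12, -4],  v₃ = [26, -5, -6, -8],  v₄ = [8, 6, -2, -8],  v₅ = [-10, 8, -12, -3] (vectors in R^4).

Put the 4×5 matrix [v₁|v₂|v₃|v₄|v₅] into echelon form.
Exactly 4 pivots survive; hence the rank is 4.
(With 5 elements in a 4-dimensional space the rank is at most 4.)

4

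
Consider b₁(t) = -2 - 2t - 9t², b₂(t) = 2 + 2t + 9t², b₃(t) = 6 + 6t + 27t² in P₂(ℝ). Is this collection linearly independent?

Write each element as a coordinate vector in ℝ³ using {1, t, t²}.
One vector is a scalar multiple of another, so the set is dependent.

linearly dependent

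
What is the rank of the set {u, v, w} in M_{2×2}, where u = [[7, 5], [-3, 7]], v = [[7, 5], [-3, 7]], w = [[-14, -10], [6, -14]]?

Represent each element by its coordinate vector in ℝ⁴.
Apply Gaussian elimination to the matrix whose rows are u, v, w.
Exactly 1 pivot survives; hence the rank is 1.

1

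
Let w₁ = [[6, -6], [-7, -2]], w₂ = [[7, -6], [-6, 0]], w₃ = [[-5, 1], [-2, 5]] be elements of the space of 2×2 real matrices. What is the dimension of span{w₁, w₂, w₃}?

Use coordinates relative to {E₁₁, E₁₂, E₂₁, E₂₂}.
Form the matrix with w₁, w₂, w₃ as columns and reduce.
There are 3 pivot columns, so rank = 3.

3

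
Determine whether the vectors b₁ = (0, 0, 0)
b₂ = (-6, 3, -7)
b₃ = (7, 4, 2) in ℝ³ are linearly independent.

One of the vectors is the zero vector, so the set is linearly dependent.

linearly dependent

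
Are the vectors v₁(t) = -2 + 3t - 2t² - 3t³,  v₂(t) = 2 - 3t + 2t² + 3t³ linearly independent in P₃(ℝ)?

Write each element as a coordinate vector in ℝ⁴ using {1, t, …, t³}.
Row-reduce the matrix whose columns are v₁, v₂.
The reduction yields 1 nonzero row, so the rank is 1.
Since rank 1 < 2, the set is linearly dependent.
Indeed v₁ + v₂ = 0.

linearly dependent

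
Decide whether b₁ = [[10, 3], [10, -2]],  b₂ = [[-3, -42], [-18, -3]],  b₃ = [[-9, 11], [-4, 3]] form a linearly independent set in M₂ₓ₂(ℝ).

Take coordinates with respect to the standard basis {E₁₁, E₁₂, E₂₁, E₂₂}.
Row-reduce the matrix whose columns are b₁, b₂, b₃.
The reduction yields 2 nonzero rows, so the rank is 2.
Since rank 2 < 3, the set is linearly dependent.

linearly dependent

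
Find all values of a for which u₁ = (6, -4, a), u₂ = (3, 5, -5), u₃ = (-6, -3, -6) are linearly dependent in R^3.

a = 22

Place the vectors as rows of a 3×3 matrix; dependence ⇔ determinant zero.
Cofactor expansion gives det = 21*a - 462.
Setting this to zero gives a = 22.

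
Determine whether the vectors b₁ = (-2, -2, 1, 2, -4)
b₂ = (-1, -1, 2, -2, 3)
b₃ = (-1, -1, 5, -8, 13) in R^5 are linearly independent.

Place the vectors as rows of a 3×5 matrix and reduce to echelon form.
The reduction yields 2 nonzero rows, so the rank is 2.
Since rank 2 < 3, the set is linearly dependent.
Indeed b₁ - 3b₂ + b₃ = 0.

linearly dependent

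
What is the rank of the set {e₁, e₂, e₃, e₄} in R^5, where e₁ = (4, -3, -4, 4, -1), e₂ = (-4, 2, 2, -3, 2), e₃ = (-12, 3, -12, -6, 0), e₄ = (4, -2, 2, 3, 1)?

Apply Gaussian elimination to the matrix whose rows are e₁, e₂, e₃, e₄.
Exactly 3 pivots survive; hence the rank is 3.

rank 3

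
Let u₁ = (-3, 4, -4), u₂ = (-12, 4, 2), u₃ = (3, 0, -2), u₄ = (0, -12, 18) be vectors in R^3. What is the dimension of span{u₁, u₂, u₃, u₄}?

dim = 2

Put the 3×4 matrix [u₁|u₂|u₃|u₄] into echelon form.
Reduction leaves 2 leading entries, giving rank 2.
(With 4 elements in a 3-dimensional space the rank is at most 3.)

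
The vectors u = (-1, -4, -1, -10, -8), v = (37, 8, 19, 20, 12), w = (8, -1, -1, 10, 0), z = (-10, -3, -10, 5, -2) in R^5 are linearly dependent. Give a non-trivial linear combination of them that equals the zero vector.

u + v - 2w + 2z = 0

Write the vectors as columns of a matrix and find a nonzero vector in its null space.
The free variable yields coefficients (1, 1, -2, 2) (any nonzero multiple also works).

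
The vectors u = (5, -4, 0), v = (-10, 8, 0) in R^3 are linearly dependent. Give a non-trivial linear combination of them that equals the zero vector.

Solve the homogeneous system with u, v as columns by row-reducing the coefficient matrix.
One solution (up to scaling) is (2, 1).

2u + v = 0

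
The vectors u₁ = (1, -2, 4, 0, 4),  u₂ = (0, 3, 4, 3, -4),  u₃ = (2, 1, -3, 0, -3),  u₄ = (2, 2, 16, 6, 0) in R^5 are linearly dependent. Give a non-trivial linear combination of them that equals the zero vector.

Row-reduce the matrix with u₁, u₂, u₃, u₄ as columns; the null space gives the coefficients.
The free variable yields coefficients (2, 2, 0, -1) (any nonzero multiple also works).

2u₁ + 2u₂ - u₄ = 0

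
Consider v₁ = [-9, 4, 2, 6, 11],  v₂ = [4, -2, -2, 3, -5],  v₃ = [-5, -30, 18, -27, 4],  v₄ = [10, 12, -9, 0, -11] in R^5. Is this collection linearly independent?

Row-reduce the matrix whose columns are v₁, v₂, v₃, v₄.
The reduction yields 3 nonzero rows, so the rank is 3.
Since rank 3 < 4, the set is linearly dependent.
Indeed 3v₁ + 3v₂ + v₃ + 2v₄ = 0.

linearly dependent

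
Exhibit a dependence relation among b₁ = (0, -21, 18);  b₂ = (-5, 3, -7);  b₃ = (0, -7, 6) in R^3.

b₁ - 3b₃ = 0

Solve the homogeneous system with b₁, b₂, b₃ as columns by row-reducing the coefficient matrix.
The free variable yields coefficients (1, 0, -3) (any nonzero multiple also works).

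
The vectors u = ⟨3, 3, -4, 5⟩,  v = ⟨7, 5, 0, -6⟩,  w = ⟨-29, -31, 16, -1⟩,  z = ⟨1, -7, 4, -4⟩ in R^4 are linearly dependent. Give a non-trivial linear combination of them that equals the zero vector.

3u + 3v + w - z = 0

Set up α₁u + … + α₄z = 0 and solve the homogeneous system.
The free variable yields coefficients (3, 3, 1, -1) (any nonzero multiple also works).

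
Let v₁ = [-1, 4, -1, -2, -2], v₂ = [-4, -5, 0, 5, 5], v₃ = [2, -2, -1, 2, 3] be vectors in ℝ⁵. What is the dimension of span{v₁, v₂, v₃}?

dim = 3

Put the 5×3 matrix [v₁|v₂|v₃] into echelon form.
Exactly 3 pivots survive; hence the rank is 3.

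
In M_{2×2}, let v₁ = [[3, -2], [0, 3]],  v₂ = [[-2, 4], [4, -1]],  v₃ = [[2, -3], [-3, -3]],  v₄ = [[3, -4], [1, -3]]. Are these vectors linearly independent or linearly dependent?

Write each element as a coordinate vector in ℝ⁴ using {E₁₁, E₁₂, E₂₁, E₂₂}.
Row-reduce the matrix whose columns are v₁, v₂, v₃, v₄.
The reduction yields 4 nonzero rows, so the rank is 4.
Since rank = 4 (the number of vectors), the set is linearly independent.

linearly independent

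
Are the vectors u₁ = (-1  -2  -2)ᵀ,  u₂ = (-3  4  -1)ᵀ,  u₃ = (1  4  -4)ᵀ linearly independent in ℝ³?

The matrix [u₁|u₂|u₃] has determinant 70.
A nonzero determinant means the columns are linearly independent.

linearly independent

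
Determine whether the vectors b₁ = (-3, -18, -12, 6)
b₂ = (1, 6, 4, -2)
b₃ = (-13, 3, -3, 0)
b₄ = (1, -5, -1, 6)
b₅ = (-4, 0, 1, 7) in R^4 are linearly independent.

There are 5 vectors in a 4-dimensional space, so they cannot be linearly independent.

linearly dependent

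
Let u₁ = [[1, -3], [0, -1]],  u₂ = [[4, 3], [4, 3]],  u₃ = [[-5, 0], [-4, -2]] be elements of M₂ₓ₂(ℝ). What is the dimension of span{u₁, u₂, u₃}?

dim = 2

Represent each element by its coordinate vector in ℝ⁴.
Row-reduce the 3×4 matrix with these as rows.
The echelon form has 2 nonzero rows, so the rank is 2.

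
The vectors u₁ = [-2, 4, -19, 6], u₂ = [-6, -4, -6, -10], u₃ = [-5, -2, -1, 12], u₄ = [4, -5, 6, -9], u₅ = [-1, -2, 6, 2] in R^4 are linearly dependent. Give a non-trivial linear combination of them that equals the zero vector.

u₁ - u₃ + 3u₅ = 0

Write the vectors as columns of a matrix and find a nonzero vector in its null space.
The free variable yields coefficients (1, 0, -1, 0, 3) (any nonzero multiple also works).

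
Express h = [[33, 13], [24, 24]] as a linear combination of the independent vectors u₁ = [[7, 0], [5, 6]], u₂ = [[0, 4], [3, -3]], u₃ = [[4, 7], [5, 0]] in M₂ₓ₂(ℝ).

Take coordinate vectors relative to {E₁₁, E₁₂, E₂₁, E₂₂}.
Write h = a₁u₁ + … + a₃u₃ and equate components.
Row-reducing the augmented matrix gives the unique coefficients (a₁, a₂, a₃) = (3, -2, 3).

h = 3u₁ - 2u₂ + 3u₃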